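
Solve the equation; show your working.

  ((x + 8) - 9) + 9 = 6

Step 1. [((x + 8) - 9) + 9 = 6] +9 is outermost — subtract 9 both sides. So sub: (x + 8) - 9 = -3.
Step 2. [(x + 8) - 9 = -3] add 9: x sits inside (… - 9), so sub: x + 8 = 6.
Step 3. [x + 8 = 6] peel the +8: subtract 8 from each side ⇒ sub: x = -2.

Answer: x ∈ {-2}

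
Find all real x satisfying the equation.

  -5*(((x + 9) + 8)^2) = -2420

Step 1. [-5*(((x + 9) + 8)^2) = -2420] leading coefficient -5: divide by -5, so div: ((x + 9) + 8)^2 = 484.
Step 2. [((x + 9) + 8)^2 = 484] √ both sides: 484 ≥ 0 gives two branches. So sqrt: (x + 9) + 8 = 22 or -22.
Step 3. [(x + 9) + 8 = 22 or -22] peel the +8: subtract 8 from each side. So sub: x + 9 = 14 or -30.
Step 4. [x + 9 = 14 or -30] peel the +9: subtract 9 from each side ⇒ sub: x = 5 or -39.

Answer: x ∈ {-39, 5}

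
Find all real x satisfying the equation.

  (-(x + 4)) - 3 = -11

Step 1. [(-(x + 4)) - 3 = -11] the outer -3 inverts by adding 3. So sub: -(x + 4) = -8.
Step 2. [-(x + 4) = -8] LHS negated; negate both sides. So neg: x + 4 = 8.
Step 3. [x + 4 = 8] peel the +4: subtract 4 from each side ⇒ sub: x = 4.

Answer: x ∈ {4}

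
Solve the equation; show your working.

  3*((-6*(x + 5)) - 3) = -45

Step 1. [3*((-6*(x + 5)) - 3) = -45] divide by the outer 3, so div: (-6*(x + 5)) - 3 = -15.
Step 2. [(-6*(x + 5)) - 3 = -15] the outer -3 inverts by adding 3, so sub: -6*(x + 5) = -12.
Step 3. [-6*(x + 5) = -12] -6 out front; divide by -6. So div: x + 5 = 2.
Step 4. [x + 5 = 2] subtract 5: x sits inside (… + 5). So sub: x = -3.

Answer: x ∈ {-3}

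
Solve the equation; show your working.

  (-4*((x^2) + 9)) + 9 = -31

Step 1. [(-4*((x^2) + 9)) + 9 = -31] the outer +9 inverts by subtracting 9 ⇒ sub: -4*((x^2) + 9) = -40.
Step 2. [-4*((x^2) + 9) = -40] -4·(inner) — divide through by -4 ⇒ div: (x^2) + 9 = 10.
Step 3. [(x^2) + 9 = 10] the outer +9 inverts by subtracting 9, so sub: x^2 = 1.
Step 4. [x^2 = 1] √ both sides: 1 ≥ 0 gives two branches, so sqrt: x = 1 or -1.

Answer: x ∈ {-1, 1}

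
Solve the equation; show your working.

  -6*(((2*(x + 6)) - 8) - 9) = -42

Step 1. [-6*(((2*(x + 6)) - 8) - 9) = -42] leading coefficient -6: divide by -6 ⇒ div: ((2*(x + 6)) - 8) - 9 = 7.
Step 2. [((2*(x + 6)) - 8) - 9 = 7] add 9: x sits inside (… - 9), so sub: (2*(x + 6)) - 8 = 16.
Step 3. [(2*(x + 6)) - 8 = 16] common factor 2 (LHS and 16) — divide through. So factor: (x + 6) - 4 = 8.
Step 4. [(x + 6) - 4 = 8] peel the -4: add 4 from each side, so sub: x + 6 = 12.
Step 5. [x + 6 = 12] subtract 6: x sits inside (… + 6), so sub: x = 6.

Answer: x ∈ {6}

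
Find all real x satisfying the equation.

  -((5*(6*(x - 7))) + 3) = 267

Step 1. [-((5*(6*(x - 7))) + 3) = 267] flip signs both sides ⇒ neg: (5*(6*(x - 7))) + 3 = -267.
Step 2. [(5*(6*(x - 7))) + 3 = -267] 3 comes off first (subtract 3) ⇒ sub: 5*(6*(x - 7)) = -270.
Step 3. [5*(6*(x - 7)) = -270] 5·(inner) — divide through by 5 ⇒ div: 6*(x - 7) = -54.
Step 4. [6*(x - 7) = -54] leading coefficient 6: divide by 6 ⇒ div: x - 7 = -9.
Step 5. [x - 7 = -9] -7 is outermost — add 7 both sides, so sub: x = -2.

Answer: x ∈ {-2}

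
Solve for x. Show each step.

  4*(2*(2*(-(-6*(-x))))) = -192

Step 1. [4*(2*(2*(-(-6*(-x))))) = -192] LHS = 4·(…); ÷4 both sides ⇒ div: 2*(2*(-(-6*(-x)))) = -48.
Step 2. [2*(2*(-(-6*(-x)))) = -48] divide by the outer 2 ⇒ div: 2*(-(-6*(-x))) = -24.
Step 3. [2*(-(-6*(-x))) = -24] 2 out front; divide by 2. So div: -(-6*(-x)) = -12.
Step 4. [-(-6*(-x)) = -12] LHS negated; negate both sides, so neg: -6*(-x) = 12.
Step 5. [-6*(-x) = 12] leading coefficient -6: divide by -6 ⇒ div: -x = -2.
Step 6. [-x = -2] flip signs both sides, so neg: x = 2.

Answer: x ∈ {2}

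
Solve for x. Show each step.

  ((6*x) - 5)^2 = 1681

Step 1. [((6*x) - 5)^2 = 1681] √ both sides: 1681 ≥ 0 gives two branches ⇒ sqrt: (6*x) - 5 = 41 or -41.
Step 2. [(6*x) - 5 = 41 or -41] 5 comes off first (add 5), so sub: 6*x = 46 or -36.
Step 3. [6*x = 46 or -36] leading coefficient 6: divide by 6, so div: x = 23/3 or -6.

Answer: x ∈ {-6, 23/3}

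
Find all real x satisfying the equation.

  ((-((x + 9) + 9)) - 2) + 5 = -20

Step 1. [((-((x + 9) + 9)) - 2) + 5 = -20] peel the +5: subtract 5 from each side. So sub: (-((x + 9) + 9)) - 2 = -25.
Step 2. [(-((x + 9) + 9)) - 2 = -25] -2 is outermost — add 2 both sides, so sub: -((x + 9) + 9) = -23.
Step 3. [-((x + 9) + 9) = -23] leading − — multiply by −1. So neg: (x + 9) + 9 = 23.
Step 4. [(x + 9) + 9 = 23] subtract 9: x sits inside (… + 9) ⇒ sub: x + 9 = 14.
Step 5. [x + 9 = 14] the outer +9 inverts by subtracting 9. So sub: x = 5.

Answer: x ∈ {5}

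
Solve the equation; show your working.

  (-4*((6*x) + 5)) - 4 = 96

Step 1. [(-4*((6*x) + 5)) - 4 = 96] peel the -4: add 4 from each side. So sub: -4*((6*x) + 5) = 100.
Step 2. [-4*((6*x) + 5) = 100] divide by the outer -4. So div: (6*x) + 5 = -25.
Step 3. [(6*x) + 5 = -25] subtract 5: x sits inside (… + 5). So sub: 6*x = -30.
Step 4. [6*x = -30] 6·(inner) — divide through by 6 ⇒ div: x = -5.

Answer: x ∈ {-5}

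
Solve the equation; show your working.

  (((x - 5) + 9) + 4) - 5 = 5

Step 1. [(((x - 5) + 9) + 4) - 5 = 5] add 5: x sits inside (… - 5) ⇒ sub: ((x - 5) + 9) + 4 = 10.
Step 2. [((x - 5) + 9) + 4 = 10] the outer +4 inverts by subtracting 4 ⇒ sub: (x - 5) + 9 = 6.
Step 3. [(x - 5) + 9 = 6] subtract 9: x sits inside (… + 9). So sub: x - 5 = -3.
Step 4. [x - 5 = -3] 5 comes off first (add 5), so sub: x = 2.

Answer: x ∈ {2}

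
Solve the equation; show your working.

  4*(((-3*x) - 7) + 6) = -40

Step 1. [4*(((-3*x) - 7) + 6) = -40] divide by the outer 4, so div: ((-3*x) - 7) + 6 = -10.
Step 2. [((-3*x) - 7) + 6 = -10] peel the +6: subtract 6 from each side ⇒ sub: (-3*x) - 7 = -16.
Step 3. [(-3*x) - 7 = -16] -7 is outermost — add 7 both sides, so sub: -3*x = -9.
Step 4. [-3*x = -9] divide by the outer -3. So div: x = 3.

Answer: x ∈ {3}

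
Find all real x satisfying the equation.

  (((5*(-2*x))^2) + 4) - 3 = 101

Step 1. [(((5*(-2*x))^2) + 4) - 3 = 101] 3 comes off first (add 3). So sub: ((5*(-2*x))^2) + 4 = 104.
Step 2. [((5*(-2*x))^2) + 4 = 104] subtract 4: x sits inside (… + 4) ⇒ sub: (5*(-2*x))^2 = 100.
Step 3. [(5*(-2*x))^2 = 100] √ both sides: 100 ≥ 0 gives two branches. So sqrt: 5*(-2*x) = 10 or -10.
Step 4. [5*(-2*x) = 10 or -10] LHS = 5·(…); ÷5 both sides, so div: -2*x = 2 or -2.
Step 5. [-2*x = 2 or -2] LHS = -2·(…); ÷-2 both sides ⇒ div: x = -1 or 1.

Answer: x ∈ {-1, 1}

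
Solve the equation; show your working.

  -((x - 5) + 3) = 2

Step 1. [-((x - 5) + 3) = 2] LHS negated; negate both sides ⇒ neg: (x - 5) + 3 = -2.
Step 2. [(x - 5) + 3 = -2] +3 is outermost — subtract 3 both sides, so sub: x - 5 = -5.
Step 3. [x - 5 = -5] 5 comes off first (add 5) ⇒ sub: x = 0.

Answer: x ∈ {0}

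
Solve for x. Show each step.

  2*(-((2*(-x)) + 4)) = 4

Step 1. [2*(-((2*(-x)) + 4)) = 4] leading coefficient 2: divide by 2 ⇒ div: -((2*(-x)) + 4) = 2.
Step 2. [-((2*(-x)) + 4) = 2] flip signs both sides, so neg: (2*(-x)) + 4 = -2.
Step 3. [(2*(-x)) + 4 = -2] 4 comes off first (subtract 4), so sub: 2*(-x) = -6.
Step 4. [2*(-x) = -6] 2 out front; divide by 2 ⇒ div: -x = -3.
Step 5. [-x = -3] leading − — multiply by −1, so neg: x = 3.

Answer: x ∈ {3}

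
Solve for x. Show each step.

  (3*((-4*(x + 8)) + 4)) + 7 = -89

Step 1. [(3*((-4*(x + 8)) + 4)) + 7 = -89] the outer +7 inverts by subtracting 7 ⇒ sub: 3*((-4*(x + 8)) + 4) = -96.
Step 2. [3*((-4*(x + 8)) + 4) = -96] divide by the outer 3 ⇒ div: (-4*(x + 8)) + 4 = -32.
Step 3. [(-4*(x + 8)) + 4 = -32] peel the +4: subtract 4 from each side. So sub: -4*(x + 8) = -36.
Step 4. [-4*(x + 8) = -36] leading coefficient -4: divide by -4. So div: x + 8 = 9.
Step 5. [x + 8 = 9] peel the +8: subtract 8 from each side. So sub: x = 1.

Answer: x ∈ {1}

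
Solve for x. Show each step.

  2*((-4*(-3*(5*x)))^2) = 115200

Step 1. [2*((-4*(-3*(5*x)))^2) = 115200] 2·(inner) — divide through by 2, so div: (-4*(-3*(5*x)))^2 = 57600.
Step 2. [(-4*(-3*(5*x)))^2 = 57600] 57600 ≥ 0, LHS is (·)² — take ±√, so sqrt: -4*(-3*(5*x)) = 240 or -240.
Step 3. [-4*(-3*(5*x)) = 240 or -240] divide by the outer -4. So div: -3*(5*x) = -60 or 60.
Step 4. [-3*(5*x) = -60 or 60] -3·(inner) — divide through by -3 ⇒ div: 5*x = 20 or -20.
Step 5. [5*x = 20 or -20] 5 out front; divide by 5, so div: x = 4 or -4.

Answer: x ∈ {-4, 4}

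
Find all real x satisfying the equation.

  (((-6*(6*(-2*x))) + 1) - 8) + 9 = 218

Step 1. [(((-6*(6*(-2*x))) + 1) - 8) + 9 = 218] +9 is outermost — subtract 9 both sides, so sub: ((-6*(6*(-2*x))) + 1) - 8 = 209.
Step 2. [((-6*(6*(-2*x))) + 1) - 8 = 209] add 8: x sits inside (… - 8). So sub: (-6*(6*(-2*x))) + 1 = 217.
Step 3. [(-6*(6*(-2*x))) + 1 = 217] peel the +1: subtract 1 from each side, so sub: -6*(6*(-2*x)) = 216.
Step 4. [-6*(6*(-2*x)) = 216] leading coefficient -6: divide by -6 ⇒ div: 6*(-2*x) = -36.
Step 5. [6*(-2*x) = -36] 6 out front; divide by 6, so div: -2*x = -6.
Step 6. [-2*x = -6] -2 out front; divide by -2 ⇒ div: x = 3.

Answer: x ∈ {3}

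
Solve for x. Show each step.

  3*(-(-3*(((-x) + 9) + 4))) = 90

Step 1. [3*(-(-3*(((-x) + 9) + 4))) = 90] leading coefficient 3: divide by 3. So div: -(-3*(((-x) + 9) + 4)) = 30.
Step 2. [-(-3*(((-x) + 9) + 4)) = 30] LHS negated; negate both sides, so neg: -3*(((-x) + 9) + 4) = -30.
Step 3. [-3*(((-x) + 9) + 4) = -30] divide by the outer -3, so div: ((-x) + 9) + 4 = 10.
Step 4. [((-x) + 9) + 4 = 10] the outer +4 inverts by subtracting 4 ⇒ sub: (-x) + 9 = 6.
Step 5. [(-x) + 9 = 6] subtract 9: x sits inside (… + 9). So sub: -x = -3.
Step 6. [-x = -3] leading − — multiply by −1, so neg: x = 3.

Answer: x ∈ {3}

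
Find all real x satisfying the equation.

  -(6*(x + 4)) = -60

Step 1. [-(6*(x + 4)) = -60] flip signs both sides. So neg: 6*(x + 4) = 60.
Step 2. [6*(x + 4) = 60] 6 out front; divide by 6, so div: x + 4 = 10.
Step 3. [x + 4 = 10] 4 comes off first (subtract 4). So sub: x = 6.

Answer: x ∈ {6}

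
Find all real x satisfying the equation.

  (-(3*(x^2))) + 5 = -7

Step 1. [(-(3*(x^2))) + 5 = -7] +5 is outermost — subtract 5 both sides, so sub: -(3*(x^2)) = -12.
Step 2. [-(3*(x^2)) = -12] leading − — multiply by −1, so neg: 3*(x^2) = 12.
Step 3. [3*(x^2) = 12] LHS = 3·(…); ÷3 both sides ⇒ div: x^2 = 4.
Step 4. [x^2 = 4] √ both sides: 4 ≥ 0 gives two branches, so sqrt: x = 2 or -2.

Answer: x ∈ {-2, 2}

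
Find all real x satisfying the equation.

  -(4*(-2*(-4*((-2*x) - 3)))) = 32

Step 1. [-(4*(-2*(-4*((-2*x) - 3)))) = 32] leading − — multiply by −1, so neg: 4*(-2*(-4*((-2*x) - 3))) = -32.
Step 2. [4*(-2*(-4*((-2*x) - 3))) = -32] leading coefficient 4: divide by 4. So div: -2*(-4*((-2*x) - 3)) = -8.
Step 3. [-2*(-4*((-2*x) - 3)) = -8] LHS = -2·(…); ÷-2 both sides ⇒ div: -4*((-2*x) - 3) = 4.
Step 4. [-4*((-2*x) - 3) = 4] -4 out front; divide by -4, so div: (-2*x) - 3 = -1.
Step 5. [(-2*x) - 3 = -1] the outer -3 inverts by adding 3 ⇒ sub: -2*x = 2.
Step 6. [-2*x = 2] -2·(inner) — divide through by -2. So div: x = -1.

Answer: x ∈ {-1}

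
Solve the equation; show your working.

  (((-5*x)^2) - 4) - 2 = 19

Step 1. [(((-5*x)^2) - 4) - 2 = 19] peel the -2: add 2 from each side ⇒ sub: ((-5*x)^2) - 4 = 21.
Step 2. [((-5*x)^2) - 4 = 21] 4 comes off first (add 4). So sub: (-5*x)^2 = 25.
Step 3. [(-5*x)^2 = 25] √ both sides: 25 ≥ 0 gives two branches, so sqrt: -5*x = 5 or -5.
Step 4. [-5*x = 5 or -5] -5·(inner) — divide through by -5 ⇒ div: x = -1 or 1.

Answer: x ∈ {-1, 1}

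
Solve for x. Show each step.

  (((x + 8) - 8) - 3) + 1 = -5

Step 1. [(((x + 8) - 8) - 3) + 1 = -5] +1 is outermost — subtract 1 both sides ⇒ sub: ((x + 8) - 8) - 3 = -6.
Step 2. [((x + 8) - 8) - 3 = -6] the outer -3 inverts by adding 3. So sub: (x + 8) - 8 = -3.
Step 3. [(x + 8) - 8 = -3] 8 comes off first (add 8), so sub: x + 8 = 5.
Step 4. [x + 8 = 5] 8 comes off first (subtract 8) ⇒ sub: x = -3.

Answer: x ∈ {-3}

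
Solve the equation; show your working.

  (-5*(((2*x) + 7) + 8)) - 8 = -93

Step 1. [(-5*(((2*x) + 7) + 8)) - 8 = -93] 8 comes off first (add 8) ⇒ sub: -5*(((2*x) + 7) + 8) = -85.
Step 2. [-5*(((2*x) + 7) + 8) = -85] -5·(inner) — divide through by -5, so div: ((2*x) + 7) + 8 = 17.
Step 3. [((2*x) + 7) + 8 = 17] subtract 8: x sits inside (… + 8). So sub: (2*x) + 7 = 9.
Step 4. [(2*x) + 7 = 9] peel the +7: subtract 7 from each side. So sub: 2*x = 2.
Step 5. [2*x = 2] 2·(inner) — divide through by 2, so div: x = 1.

Answer: x ∈ {1}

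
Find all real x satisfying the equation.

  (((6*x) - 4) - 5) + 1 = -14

Step 1. [(((6*x) - 4) - 5) + 1 = -14] 1 comes off first (subtract 1), so sub: ((6*x) - 4) - 5 = -15.
Step 2. [((6*x) - 4) - 5 = -15] -5 is outermost — add 5 both sides ⇒ sub: (6*x) - 4 = -10.
Step 3. [(6*x) - 4 = -10] 4 comes off first (add 4) ⇒ sub: 6*x = -6.
Step 4. [6*x = -6] 6 out front; divide by 6 ⇒ div: x = -1.

Answer: x ∈ {-1}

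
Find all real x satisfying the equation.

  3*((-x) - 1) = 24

Step 1. [3*((-x) - 1) = 24] divide by the outer 3 ⇒ div: (-x) - 1 = 8.
Step 2. [(-x) - 1 = 8] -1 is outermost — add 1 both sides, so sub: -x = 9.
Step 3. [-x = 9] leading − — multiply by −1 ⇒ neg: x = -9.

Answer: x ∈ {-9}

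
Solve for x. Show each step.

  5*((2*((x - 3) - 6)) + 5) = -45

Step 1. [5*((2*((x - 3) - 6)) + 5) = -45] 5 out front; divide by 5 ⇒ div: (2*((x - 3) - 6)) + 5 = -9.
Step 2. [(2*((x - 3) - 6)) + 5 = -9] peel the +5: subtract 5 from each side ⇒ sub: 2*((x - 3) - 6) = -14.
Step 3. [2*((x - 3) - 6) = -14] leading coefficient 2: divide by 2, so div: (x - 3) - 6 = -7.
Step 4. [(x - 3) - 6 = -7] the outer -6 inverts by adding 6. So sub: x - 3 = -1.
Step 5. [x - 3 = -1] -3 is outermost — add 3 both sides ⇒ sub: x = 2.

Answer: x ∈ {2}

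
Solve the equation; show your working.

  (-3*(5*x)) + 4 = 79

Step 1. [(-3*(5*x)) + 4 = 79] peel the +4: subtract 4 from each side. So sub: -3*(5*x) = 75.
Step 2. [-3*(5*x) = 75] -3 out front; divide by -3. So div: 5*x = -25.
Step 3. [5*x = -25] divide by the outer 5 ⇒ div: x = -5.

Answer: x ∈ {-5}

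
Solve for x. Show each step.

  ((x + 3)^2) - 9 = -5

Step 1. [((x + 3)^2) - 9 = -5] -9 is outermost — add 9 both sides, so sub: (x + 3)^2 = 4.
Step 2. [(x + 3)^2 = 4] √ both sides: 4 ≥ 0 gives two branches. So sqrt: x + 3 = 2 or -2.
Step 3. [x + 3 = 2 or -2] subtract 3: x sits inside (… + 3) ⇒ sub: x = -1 or -5.

Answer: x ∈ {-5, -1}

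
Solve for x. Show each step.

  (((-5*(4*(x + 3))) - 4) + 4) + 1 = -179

Step 1. [(((-5*(4*(x + 3))) - 4) + 4) + 1 = -179] the outer +1 inverts by subtracting 1 ⇒ sub: ((-5*(4*(x + 3))) - 4) + 4 = -180.
Step 2. [((-5*(4*(x + 3))) - 4) + 4 = -180] +4 is outermost — subtract 4 both sides, so sub: (-5*(4*(x + 3))) - 4 = -184.
Step 3. [(-5*(4*(x + 3))) - 4 = -184] -4 is outermost — add 4 both sides. So sub: -5*(4*(x + 3)) = -180.
Step 4. [-5*(4*(x + 3)) = -180] leading coefficient -5: divide by -5. So div: 4*(x + 3) = 36.
Step 5. [4*(x + 3) = 36] leading coefficient 4: divide by 4. So div: x + 3 = 9.
Step 6. [x + 3 = 9] subtract 3: x sits inside (… + 3). So sub: x = 6.

Answer: x ∈ {6}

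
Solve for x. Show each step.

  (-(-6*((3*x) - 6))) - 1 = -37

Step 1. [(-(-6*((3*x) - 6))) - 1 = -37] the outer -1 inverts by adding 1. So sub: -(-6*((3*x) - 6)) = -36.
Step 2. [-(-6*((3*x) - 6)) = -36] LHS negated; negate both sides, so neg: -6*((3*x) - 6) = 36.
Step 3. [-6*((3*x) - 6) = 36] -6·(inner) — divide through by -6 ⇒ div: (3*x) - 6 = -6.
Step 4. [(3*x) - 6 = -6] 3 | LHS and 3 | -6: pull 3 out, so factor: x - 2 = -2.
Step 5. [x - 2 = -2] peel the -2: add 2 from each side, so sub: x = 0.

Answer: x ∈ {0}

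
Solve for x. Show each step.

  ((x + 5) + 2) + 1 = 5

Step 1. [((x + 5) + 2) + 1 = 5] peel the +1: subtract 1 from each side. So sub: (x + 5) + 2 = 4.
Step 2. [(x + 5) + 2 = 4] the outer +2 inverts by subtracting 2 ⇒ sub: x + 5 = 2.
Step 3. [x + 5 = 2] subtract 5: x sits inside (… + 5), so sub: x = -3.

Answer: x ∈ {-3}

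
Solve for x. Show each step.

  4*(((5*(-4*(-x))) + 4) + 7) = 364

Step 1. [4*(((5*(-4*(-x))) + 4) + 7) = 364] 4 out front; divide by 4, so div: ((5*(-4*(-x))) + 4) + 7 = 91.
Step 2. [((5*(-4*(-x))) + 4) + 7 = 91] the outer +7 inverts by subtracting 7 ⇒ sub: (5*(-4*(-x))) + 4 = 84.
Step 3. [(5*(-4*(-x))) + 4 = 84] subtract 4: x sits inside (… + 4) ⇒ sub: 5*(-4*(-x)) = 80.
Step 4. [5*(-4*(-x)) = 80] 5 out front; divide by 5. So div: -4*(-x) = 16.
Step 5. [-4*(-x) = 16] leading coefficient -4: divide by -4 ⇒ div: -x = -4.
Step 6. [-x = -4] flip signs both sides, so neg: x = 4.

Answer: x ∈ {4}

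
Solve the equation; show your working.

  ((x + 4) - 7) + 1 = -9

Step 1. [((x + 4) - 7) + 1 = -9] subtract 1: x sits inside (… + 1) ⇒ sub: (x + 4) - 7 = -10.
Step 2. [(x + 4) - 7 = -10] 7 comes off first (add 7). So sub: x + 4 = -3.
Step 3. [x + 4 = -3] 4 comes off first (subtract 4) ⇒ sub: x = -7.

Answer: x ∈ {-7}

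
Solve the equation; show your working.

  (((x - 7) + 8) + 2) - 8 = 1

Step 1. [(((x - 7) + 8) + 2) - 8 = 1] peel the -8: add 8 from each side, so sub: ((x - 7) + 8) + 2 = 9.
Step 2. [((x - 7) + 8) + 2 = 9] +2 is outermost — subtract 2 both sides, so sub: (x - 7) + 8 = 7.
Step 3. [(x - 7) + 8 = 7] the outer +8 inverts by subtracting 8. So sub: x - 7 = -1.
Step 4. [x - 7 = -1] peel the -7: add 7 from each side. So sub: x = 6.

Answer: x ∈ {6}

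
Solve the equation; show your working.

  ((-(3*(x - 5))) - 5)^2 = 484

Step 1. [((-(3*(x - 5))) - 5)^2 = 484] 484 ≥ 0, LHS is (·)² — take ±√. So sqrt: (-(3*(x - 5))) - 5 = 22 or -22.
Step 2. [(-(3*(x - 5))) - 5 = 22 or -22] -5 is outermost — add 5 both sides. So sub: -(3*(x - 5)) = 27 or -17.
Step 3. [-(3*(x - 5)) = 27 or -17] leading − — multiply by −1. So neg: 3*(x - 5) = -27 or 17.
Step 4. [3*(x - 5) = -27 or 17] LHS = 3·(…); ÷3 both sides, so div: x - 5 = -9 or 17/3.
Step 5. [x - 5 = -9 or 17/3] -5 is outermost — add 5 both sides, so sub: x = -4 or 32/3.

Answer: x ∈ {-4, 32/3}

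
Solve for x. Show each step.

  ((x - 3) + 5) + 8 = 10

Step 1. [((x - 3) + 5) + 8 = 10] the outer +8 inverts by subtracting 8. So sub: (x - 3) + 5 = 2.
Step 2. [(x - 3) + 5 = 2] subtract 5: x sits inside (… + 5). So sub: x - 3 = -3.
Step 3. [x - 3 = -3] peel the -3: add 3 from each side ⇒ sub: x = 0.

Answer: x ∈ {0}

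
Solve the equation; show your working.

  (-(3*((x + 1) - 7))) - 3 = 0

Step 1. [(-(3*((x + 1) - 7))) - 3 = 0] the outer -3 inverts by adding 3, so sub: -(3*((x + 1) - 7)) = 3.
Step 2. [-(3*((x + 1) - 7)) = 3] flip signs both sides, so neg: 3*((x + 1) - 7) = -3.
Step 3. [3*((x + 1) - 7) = -3] leading coefficient 3: divide by 3 ⇒ div: (x + 1) - 7 = -1.
Step 4. [(x + 1) - 7 = -1] 7 comes off first (add 7) ⇒ sub: x + 1 = 6.
Step 5. [x + 1 = 6] the outer +1 inverts by subtracting 1 ⇒ sub: x = 5.

Answer: x ∈ {5}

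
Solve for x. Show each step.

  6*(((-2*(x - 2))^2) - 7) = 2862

Step 1. [6*(((-2*(x - 2))^2) - 7) = 2862] divide by the outer 6, so div: ((-2*(x - 2))^2) - 7 = 477.
Step 2. [((-2*(x - 2))^2) - 7 = 477] 7 comes off first (add 7) ⇒ sub: (-2*(x - 2))^2 = 484.
Step 3. [(-2*(x - 2))^2 = 484] √ both sides: 484 ≥ 0 gives two branches. So sqrt: -2*(x - 2) = 22 or -22.
Step 4. [-2*(x - 2) = 22 or -22] divide by the outer -2. So div: x - 2 = -11 or 11.
Step 5. [x - 2 = -11 or 11] peel the -2: add 2 from each side, so sub: x = -9 or 13.

Answer: x ∈ {-9, 13}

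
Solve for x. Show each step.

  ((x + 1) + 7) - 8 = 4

Step 1. [((x + 1) + 7) - 8 = 4] add 8: x sits inside (… - 8), so sub: (x + 1) + 7 = 12.
Step 2. [(x + 1) + 7 = 12] +7 is outermost — subtract 7 both sides. So sub: x + 1 = 5.
Step 3. [x + 1 = 5] +1 is outermost — subtract 1 both sides ⇒ sub: x = 4.

Answer: x ∈ {4}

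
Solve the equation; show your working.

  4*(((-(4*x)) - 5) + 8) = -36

Step 1. [4*(((-(4*x)) - 5) + 8) = -36] LHS = 4·(…); ÷4 both sides. So div: ((-(4*x)) - 5) + 8 = -9.
Step 2. [((-(4*x)) - 5) + 8 = -9] subtract 8: x sits inside (… + 8) ⇒ sub: (-(4*x)) - 5 = -17.
Step 3. [(-(4*x)) - 5 = -17] -5 is outermost — add 5 both sides. So sub: -(4*x) = -12.
Step 4. [-(4*x) = -12] LHS negated; negate both sides, so neg: 4*x = 12.
Step 5. [4*x = 12] 4 out front; divide by 4, so div: x = 3.

Answer: x ∈ {3}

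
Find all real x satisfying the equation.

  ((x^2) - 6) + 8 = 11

Step 1. [((x^2) - 6) + 8 = 11] 8 comes off first (subtract 8). So sub: (x^2) - 6 = 3.
Step 2. [(x^2) - 6 = 3] the outer -6 inverts by adding 6 ⇒ sub: x^2 = 9.
Step 3. [x^2 = 9] LHS squared, RHS 9 ≥ 0: apply √ (±), so sqrt: x = 3 or -3.

Answer: x ∈ {-3, 3}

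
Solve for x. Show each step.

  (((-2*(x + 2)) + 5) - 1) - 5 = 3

Step 1. [(((-2*(x + 2)) + 5) - 1) - 5 = 3] -5 is outermost — add 5 both sides, so sub: ((-2*(x + 2)) + 5) - 1 = 8.
Step 2. [((-2*(x + 2)) + 5) - 1 = 8] 1 comes off first (add 1) ⇒ sub: (-2*(x + 2)) + 5 = 9.
Step 3. [(-2*(x + 2)) + 5 = 9] subtract 5: x sits inside (… + 5). So sub: -2*(x + 2) = 4.
Step 4. [-2*(x + 2) = 4] divide by the outer -2. So div: x + 2 = -2.
Step 5. [x + 2 = -2] 2 comes off first (subtract 2). So sub: x = -4.

Answer: x ∈ {-4}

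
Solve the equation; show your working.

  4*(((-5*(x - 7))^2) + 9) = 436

Step 1. [4*(((-5*(x - 7))^2) + 9) = 436] divide by the outer 4, so div: ((-5*(x - 7))^2) + 9 = 109.
Step 2. [((-5*(x - 7))^2) + 9 = 109] subtract 9: x sits inside (… + 9), so sub: (-5*(x - 7))^2 = 100.
Step 3. [(-5*(x - 7))^2 = 100] LHS squared, RHS 100 ≥ 0: apply √ (±) ⇒ sqrt: -5*(x - 7) = 10 or -10.
Step 4. [-5*(x - 7) = 10 or -10] divide by the outer -5. So div: x - 7 = -2 or 2.
Step 5. [x - 7 = -2 or 2] peel the -7: add 7 from each side ⇒ sub: x = 5 or 9.

Answer: x ∈ {5, 9}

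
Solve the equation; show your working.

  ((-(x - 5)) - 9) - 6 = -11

Step 1. [((-(x - 5)) - 9) - 6 = -11] add 6: x sits inside (… - 6) ⇒ sub: (-(x - 5)) - 9 = -5.
Step 2. [(-(x - 5)) - 9 = -5] the outer -9 inverts by adding 9 ⇒ sub: -(x - 5) = 4.
Step 3. [-(x - 5) = 4] flip signs both sides, so neg: x - 5 = -4.
Step 4. [x - 5 = -4] peel the -5: add 5 from each side ⇒ sub: x = 1.

Answer: x ∈ {1}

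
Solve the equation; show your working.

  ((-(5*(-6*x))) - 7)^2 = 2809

Step 1. [((-(5*(-6*x))) - 7)^2 = 2809] √ both sides: 2809 ≥ 0 gives two branches, so sqrt: (-(5*(-6*x))) - 7 = 53 or -53.
Step 2. [(-(5*(-6*x))) - 7 = 53 or -53] peel the -7: add 7 from each side ⇒ sub: -(5*(-6*x)) = 60 or -46.
Step 3. [-(5*(-6*x)) = 60 or -46] flip signs both sides. So neg: 5*(-6*x) = -60 or 46.
Step 4. [5*(-6*x) = -60 or 46] divide by the outer 5 ⇒ div: -6*x = -12 or 46/5.
Step 5. [-6*x = -12 or 46/5] -6 out front; divide by -6, so div: x = 2 or -23/15.

Answer: x ∈ {-23/15, 2}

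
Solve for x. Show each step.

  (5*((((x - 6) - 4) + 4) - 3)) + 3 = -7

Step 1. [(5*((((x - 6) - 4) + 4) - 3)) + 3 = -7] 3 comes off first (subtract 3). So sub: 5*((((x - 6) - 4) + 4) - 3) = -10.
Step 2. [5*((((x - 6) - 4) + 4) - 3) = -10] divide by the outer 5 ⇒ div: (((x - 6) - 4) + 4) - 3 = -2.
Step 3. [(((x - 6) - 4) + 4) - 3 = -2] -3 is outermost — add 3 both sides, so sub: ((x - 6) - 4) + 4 = 1.
Step 4. [((x - 6) - 4) + 4 = 1] peel the +4: subtract 4 from each side, so sub: (x - 6) - 4 = -3.
Step 5. [(x - 6) - 4 = -3] add 4: x sits inside (… - 4). So sub: x - 6 = 1.
Step 6. [x - 6 = 1] add 6: x sits inside (… - 6) ⇒ sub: x = 7.

Answer: x ∈ {7}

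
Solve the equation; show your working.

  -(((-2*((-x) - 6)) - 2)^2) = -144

Step 1. [-(((-2*((-x) - 6)) - 2)^2) = -144] leading − — multiply by −1. So neg: ((-2*((-x) - 6)) - 2)^2 = 144.
Step 2. [((-2*((-x) - 6)) - 2)^2 = 144] 144 ≥ 0, LHS is (·)² — take ±√. So sqrt: (-2*((-x) - 6)) - 2 = 12 or -12.
Step 3. [(-2*((-x) - 6)) - 2 = 12 or -12] -2 divides every term; factor it out ⇒ factor: ((-x) - 6) + 1 = -6 or 6.
Step 4. [((-x) - 6) + 1 = -6 or 6] peel the +1: subtract 1 from each side ⇒ sub: (-x) - 6 = -7 or 5.
Step 5. [(-x) - 6 = -7 or 5] add 6: x sits inside (… - 6). So sub: -x = -1 or 11.
Step 6. [-x = -1 or 11] leading − — multiply by −1, so neg: x = 1 or -11.

Answer: x ∈ {-11, 1}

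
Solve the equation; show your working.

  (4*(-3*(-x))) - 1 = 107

Step 1. [(4*(-3*(-x))) - 1 = 107] the outer -1 inverts by adding 1, so sub: 4*(-3*(-x)) = 108.
Step 2. [4*(-3*(-x)) = 108] divide by the outer 4 ⇒ div: -3*(-x) = 27.
Step 3. [-3*(-x) = 27] -3 out front; divide by -3. So div: -x = -9.
Step 4. [-x = -9] leading − — multiply by −1, so neg: x = 9.

Answer: x ∈ {9}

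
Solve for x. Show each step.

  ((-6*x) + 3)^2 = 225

Step 1. [((-6*x) + 3)^2 = 225] LHS squared, RHS 225 ≥ 0: apply √ (±). So sqrt: (-6*x) + 3 = 15 or -15.
Step 2. [(-6*x) + 3 = 15 or -15] peel the +3: subtract 3 from each side ⇒ sub: -6*x = 12 or -18.
Step 3. [-6*x = 12 or -18] -6 out front; divide by -6 ⇒ div: x = -2 or 3.

Answer: x ∈ {-2, 3}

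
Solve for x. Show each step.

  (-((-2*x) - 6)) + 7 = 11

Step 1. [(-((-2*x) - 6)) + 7 = 11] 7 comes off first (subtract 7) ⇒ sub: -((-2*x) - 6) = 4.
Step 2. [-((-2*x) - 6) = 4] leading − — multiply by −1. So neg: (-2*x) - 6 = -4.
Step 3. [(-2*x) - 6 = -4] peel the -6: add 6 from each side. So sub: -2*x = 2.
Step 4. [-2*x = 2] -2·(inner) — divide through by -2, so div: x = -1.

Answer: x ∈ {-1}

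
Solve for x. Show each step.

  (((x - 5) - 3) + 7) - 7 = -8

Step 1. [(((x - 5) - 3) + 7) - 7 = -8] -7 is outermost — add 7 both sides, so sub: ((x - 5) - 3) + 7 = -1.
Step 2. [((x - 5) - 3) + 7 = -1] +7 is outermost — subtract 7 both sides, so sub: (x - 5) - 3 = -8.
Step 3. [(x - 5) - 3 = -8] peel the -3: add 3 from each side, so sub: x - 5 = -5.
Step 4. [x - 5 = -5] 5 comes off first (add 5). So sub: x = 0.

Answer: x ∈ {0}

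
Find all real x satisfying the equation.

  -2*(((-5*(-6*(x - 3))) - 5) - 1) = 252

Step 1. [-2*(((-5*(-6*(x - 3))) - 5) - 1) = 252] divide by the outer -2 ⇒ div: ((-5*(-6*(x - 3))) - 5) - 1 = -126.
Step 2. [((-5*(-6*(x - 3))) - 5) - 1 = -126] peel the -1: add 1 from each side ⇒ sub: (-5*(-6*(x - 3))) - 5 = -125.
Step 3. [(-5*(-6*(x - 3))) - 5 = -125] peel the -5: add 5 from each side, so sub: -5*(-6*(x - 3)) = -120.
Step 4. [-5*(-6*(x - 3)) = -120] LHS = -5·(…); ÷-5 both sides. So div: -6*(x - 3) = 24.
Step 5. [-6*(x - 3) = 24] leading coefficient -6: divide by -6. So div: x - 3 = -4.
Step 6. [x - 3 = -4] peel the -3: add 3 from each side ⇒ sub: x = -1.

Answer: x ∈ {-1}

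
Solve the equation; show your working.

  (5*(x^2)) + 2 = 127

Step 1. [(5*(x^2)) + 2 = 127] peel the +2: subtract 2 from each side. So sub: 5*(x^2) = 125.
Step 2. [5*(x^2) = 125] 5·(inner) — divide through by 5, so div: x^2 = 25.
Step 3. [x^2 = 25] √ both sides: 25 ≥ 0 gives two branches ⇒ sqrt: x = 5 or -5.

Answer: x ∈ {-5, 5}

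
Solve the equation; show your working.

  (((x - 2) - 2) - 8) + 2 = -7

Step 1. [(((x - 2) - 2) - 8) + 2 = -7] 2 comes off first (subtract 2), so sub: ((x - 2) - 2) - 8 = -9.
Step 2. [((x - 2) - 2) - 8 = -9] -8 is outermost — add 8 both sides, so sub: (x - 2) - 2 = -1.
Step 3. [(x - 2) - 2 = -1] 2 comes off first (add 2). So sub: x - 2 = 1.
Step 4. [x - 2 = 1] the outer -2 inverts by adding 2 ⇒ sub: x = 3.

Answer: x ∈ {3}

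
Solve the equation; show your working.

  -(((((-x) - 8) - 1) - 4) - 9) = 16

Step 1. [-(((((-x) - 8) - 1) - 4) - 9) = 16] leading − — multiply by −1, so neg: ((((-x) - 8) - 1) - 4) - 9 = -16.
Step 2. [((((-x) - 8) - 1) - 4) - 9 = -16] the outer -9 inverts by adding 9 ⇒ sub: (((-x) - 8) - 1) - 4 = -7.
Step 3. [(((-x) - 8) - 1) - 4 = -7] peel the -4: add 4 from each side. So sub: ((-x) - 8) - 1 = -3.
Step 4. [((-x) - 8) - 1 = -3] -1 is outermost — add 1 both sides. So sub: (-x) - 8 = -2.
Step 5. [(-x) - 8 = -2] add 8: x sits inside (… - 8), so sub: -x = 6.
Step 6. [-x = 6] LHS negated; negate both sides. So neg: x = -6.

Answer: x ∈ {-6}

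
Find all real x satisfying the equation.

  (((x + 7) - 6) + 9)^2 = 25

Step 1. [(((x + 7) - 6) + 9)^2 = 25] √ both sides: 25 ≥ 0 gives two branches, so sqrt: ((x + 7) - 6) + 9 = 5 or -5.
Step 2. [((x + 7) - 6) + 9 = 5 or -5] the outer +9 inverts by subtracting 9. So sub: (x + 7) - 6 = -4 or -14.
Step 3. [(x + 7) - 6 = -4 or -14] -6 is outermost — add 6 both sides. So sub: x + 7 = 2 or -8.
Step 4. [x + 7 = 2 or -8] peel the +7: subtract 7 from each side. So sub: x = -5 or -15.

Answer: x ∈ {-15, -5}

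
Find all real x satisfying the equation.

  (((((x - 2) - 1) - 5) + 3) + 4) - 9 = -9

Step 1. [(((((x - 2) - 1) - 5) + 3) + 4) - 9 = -9] 9 comes off first (add 9). So sub: ((((x - 2) - 1) - 5) + 3) + 4 = 0.
Step 2. [((((x - 2) - 1) - 5) + 3) + 4 = 0] the outer +4 inverts by subtracting 4. So sub: (((x - 2) - 1) - 5) + 3 = -4.
Step 3. [(((x - 2) - 1) - 5) + 3 = -4] peel the +3: subtract 3 from each side, so sub: ((x - 2) - 1) - 5 = -7.
Step 4. [((x - 2) - 1) - 5 = -7] -5 is outermost — add 5 both sides ⇒ sub: (x - 2) - 1 = -2.
Step 5. [(x - 2) - 1 = -2] add 1: x sits inside (… - 1) ⇒ sub: x - 2 = -1.
Step 6. [x - 2 = -1] the outer -2 inverts by adding 2. So sub: x = 1.

Answer: x ∈ {1}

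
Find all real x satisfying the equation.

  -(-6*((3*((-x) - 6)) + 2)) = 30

Step 1. [-(-6*((3*((-x) - 6)) + 2)) = 30] flip signs both sides. So neg: -6*((3*((-x) - 6)) + 2) = -30.
Step 2. [-6*((3*((-x) - 6)) + 2) = -30] leading coefficient -6: divide by -6 ⇒ div: (3*((-x) - 6)) + 2 = 5.
Step 3. [(3*((-x) - 6)) + 2 = 5] 2 comes off first (subtract 2), so sub: 3*((-x) - 6) = 3.
Step 4. [3*((-x) - 6) = 3] divide by the outer 3 ⇒ div: (-x) - 6 = 1.
Step 5. [(-x) - 6 = 1] the outer -6 inverts by adding 6. So sub: -x = 7.
Step 6. [-x = 7] leading − — multiply by −1, so neg: x = -7.

Answer: x ∈ {-7}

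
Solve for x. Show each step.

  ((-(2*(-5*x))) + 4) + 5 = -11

Step 1. [((-(2*(-5*x))) + 4) + 5 = -11] +5 is outermost — subtract 5 both sides, so sub: (-(2*(-5*x))) + 4 = -16.
Step 2. [(-(2*(-5*x))) + 4 = -16] subtract 4: x sits inside (… + 4). So sub: -(2*(-5*x)) = -20.
Step 3. [-(2*(-5*x)) = -20] leading − — multiply by −1. So neg: 2*(-5*x) = 20.
Step 4. [2*(-5*x) = 20] leading coefficient 2: divide by 2, so div: -5*x = 10.
Step 5. [-5*x = 10] -5 out front; divide by -5. So div: x = -2.

Answer: x ∈ {-2}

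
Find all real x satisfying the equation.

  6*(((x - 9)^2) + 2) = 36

Step 1. [6*(((x - 9)^2) + 2) = 36] divide by the outer 6, so div: ((x - 9)^2) + 2 = 6.
Step 2. [((x - 9)^2) + 2 = 6] subtract 2: x sits inside (… + 2), so sub: (x - 9)^2 = 4.
Step 3. [(x - 9)^2 = 4] √ both sides: 4 ≥ 0 gives two branches ⇒ sqrt: x - 9 = 2 or -2.
Step 4. [x - 9 = 2 or -2] add 9: x sits inside (… - 9). So sub: x = 11 or 7.

Answer: x ∈ {7, 11}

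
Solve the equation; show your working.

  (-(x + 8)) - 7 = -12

Step 1. [(-(x + 8)) - 7 = -12] add 7: x sits inside (… - 7), so sub: -(x + 8) = -5.
Step 2. [-(x + 8) = -5] flip signs both sides, so neg: x + 8 = 5.
Step 3. [x + 8 = 5] 8 comes off first (subtract 8), so sub: x = -3.

Answer: x ∈ {-3}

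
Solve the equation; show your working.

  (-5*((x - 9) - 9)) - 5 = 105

Step 1. [(-5*((x - 9) - 9)) - 5 = 105] -5 divides every term; factor it out ⇒ factor: ((x - 9) - 9) + 1 = -21.
Step 2. [((x - 9) - 9) + 1 = -21] 1 comes off first (subtract 1), so sub: (x - 9) - 9 = -22.
Step 3. [(x - 9) - 9 = -22] -9 is outermost — add 9 both sides ⇒ sub: x - 9 = -13.
Step 4. [x - 9 = -13] 9 comes off first (add 9) ⇒ sub: x = -4.

Answer: x ∈ {-4}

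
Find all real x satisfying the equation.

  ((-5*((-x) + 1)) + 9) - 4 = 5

Step 1. [((-5*((-x) + 1)) + 9) - 4 = 5] the outer -4 inverts by adding 4, so sub: (-5*((-x) + 1)) + 9 = 9.
Step 2. [(-5*((-x) + 1)) + 9 = 9] 9 comes off first (subtract 9). So sub: -5*((-x) + 1) = 0.
Step 3. [-5*((-x) + 1) = 0] -5·(inner) — divide through by -5. So div: (-x) + 1 = 0.
Step 4. [(-x) + 1 = 0] subtract 1: x sits inside (… + 1). So sub: -x = -1.
Step 5. [-x = -1] flip signs both sides ⇒ neg: x = 1.

Answer: x ∈ {1}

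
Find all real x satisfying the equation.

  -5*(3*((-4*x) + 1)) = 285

Step 1. [-5*(3*((-4*x) + 1)) = 285] -5·(inner) — divide through by -5. So div: 3*((-4*x) + 1) = -57.
Step 2. [3*((-4*x) + 1) = -57] leading coefficient 3: divide by 3. So div: (-4*x) + 1 = -19.
Step 3. [(-4*x) + 1 = -19] subtract 1: x sits inside (… + 1), so sub: -4*x = -20.
Step 4. [-4*x = -20] leading coefficient -4: divide by -4, so div: x = 5.

Answer: x ∈ {5}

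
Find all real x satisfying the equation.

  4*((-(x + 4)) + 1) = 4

Step 1. [4*((-(x + 4)) + 1) = 4] leading coefficient 4: divide by 4. So div: (-(x + 4)) + 1 = 1.
Step 2. [(-(x + 4)) + 1 = 1] the outer +1 inverts by subtracting 1 ⇒ sub: -(x + 4) = 0.
Step 3. [-(x + 4) = 0] flip signs both sides. So neg: x + 4 = 0.
Step 4. [x + 4 = 0] subtract 4: x sits inside (… + 4), so sub: x = -4.

Answer: x ∈ {-4}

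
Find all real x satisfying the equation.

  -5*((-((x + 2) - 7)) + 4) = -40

Step 1. [-5*((-((x + 2) - 7)) + 4) = -40] LHS = -5·(…); ÷-5 both sides. So div: (-((x + 2) - 7)) + 4 = 8.
Step 2. [(-((x + 2) - 7)) + 4 = 8] subtract 4: x sits inside (… + 4), so sub: -((x + 2) - 7) = 4.
Step 3. [-((x + 2) - 7) = 4] leading − — multiply by −1, so neg: (x + 2) - 7 = -4.
Step 4. [(x + 2) - 7 = -4] add 7: x sits inside (… - 7). So sub: x + 2 = 3.
Step 5. [x + 2 = 3] the outer +2 inverts by subtracting 2 ⇒ sub: x = 1.

Answer: x ∈ {1}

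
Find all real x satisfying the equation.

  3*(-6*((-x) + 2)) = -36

Step 1. [3*(-6*((-x) + 2)) = -36] divide by the outer 3, so div: -6*((-x) + 2) = -12.
Step 2. [-6*((-x) + 2) = -12] -6 out front; divide by -6. So div: (-x) + 2 = 2.
Step 3. [(-x) + 2 = 2] subtract 2: x sits inside (… + 2), so sub: -x = 0.
Step 4. [-x = 0] leading − — multiply by −1 ⇒ neg: x = 0.

Answer: x ∈ {0}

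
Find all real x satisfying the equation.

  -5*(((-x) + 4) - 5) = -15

Step 1. [-5*(((-x) + 4) - 5) = -15] divide by the outer -5, so div: ((-x) + 4) - 5 = 3.
Step 2. [((-x) + 4) - 5 = 3] 5 comes off first (add 5). So sub: (-x) + 4 = 8.
Step 3. [(-x) + 4 = 8] peel the +4: subtract 4 from each side. So sub: -x = 4.
Step 4. [-x = 4] leading − — multiply by −1. So neg: x = -4.

Answer: x ∈ {-4}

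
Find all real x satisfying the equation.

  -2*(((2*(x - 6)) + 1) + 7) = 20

Step 1. [-2*(((2*(x - 6)) + 1) + 7) = 20] LHS = -2·(…); ÷-2 both sides. So div: ((2*(x - 6)) + 1) + 7 = -10.
Step 2. [((2*(x - 6)) + 1) + 7 = -10] 7 comes off first (subtract 7) ⇒ sub: (2*(x - 6)) + 1 = -17.
Step 3. [(2*(x - 6)) + 1 = -17] +1 is outermost — subtract 1 both sides ⇒ sub: 2*(x - 6) = -18.
Step 4. [2*(x - 6) = -18] LHS = 2·(…); ÷2 both sides, so div: x - 6 = -9.
Step 5. [x - 6 = -9] the outer -6 inverts by adding 6. So sub: x = -3.

Answer: x ∈ {-3}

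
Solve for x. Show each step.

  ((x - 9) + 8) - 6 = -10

Step 1. [((x - 9) + 8) - 6 = -10] add 6: x sits inside (… - 6), so sub: (x - 9) + 8 = -4.
Step 2. [(x - 9) + 8 = -4] peel the +8: subtract 8 from each side. So sub: x - 9 = -12.
Step 3. [x - 9 = -12] peel the -9: add 9 from each side ⇒ sub: x = -3.

Answer: x ∈ {-3}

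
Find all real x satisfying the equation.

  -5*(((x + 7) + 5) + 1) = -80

Step 1. [-5*(((x + 7) + 5) + 1) = -80] divide by the outer -5, so div: ((x + 7) + 5) + 1 = 16.
Step 2. [((x + 7) + 5) + 1 = 16] the outer +1 inverts by subtracting 1. So sub: (x + 7) + 5 = 15.
Step 3. [(x + 7) + 5 = 15] subtract 5: x sits inside (… + 5), so sub: x + 7 = 10.
Step 4. [x + 7 = 10] subtract 7: x sits inside (… + 7), so sub: x = 3.

Answer: x ∈ {3}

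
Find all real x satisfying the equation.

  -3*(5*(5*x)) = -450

Step 1. [-3*(5*(5*x)) = -450] LHS = -3·(…); ÷-3 both sides, so div: 5*(5*x) = 150.
Step 2. [5*(5*x) = 150] 5·(inner) — divide through by 5. So div: 5*x = 30.
Step 3. [5*x = 30] 5 out front; divide by 5, so div: x = 6.

Answer: x ∈ {6}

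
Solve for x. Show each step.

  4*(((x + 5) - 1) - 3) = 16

Step 1. [4*(((x + 5) - 1) - 3) = 16] leading coefficient 4: divide by 4, so div: ((x + 5) - 1) - 3 = 4.
Step 2. [((x + 5) - 1) - 3 = 4] -3 is outermost — add 3 both sides ⇒ sub: (x + 5) - 1 = 7.
Step 3. [(x + 5) - 1 = 7] add 1: x sits inside (… - 1) ⇒ sub: x + 5 = 8.
Step 4. [x + 5 = 8] 5 comes off first (subtract 5). So sub: x = 3.

Answer: x ∈ {3}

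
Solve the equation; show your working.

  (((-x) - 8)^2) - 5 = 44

Step 1. [(((-x) - 8)^2) - 5 = 44] -5 is outermost — add 5 both sides. So sub: ((-x) - 8)^2 = 49.
Step 2. [((-x) - 8)^2 = 49] LHS squared, RHS 49 ≥ 0: apply √ (±), so sqrt: (-x) - 8 = 7 or -7.
Step 3. [(-x) - 8 = 7 or -7] the outer -8 inverts by adding 8. So sub: -x = 15 or 1.
Step 4. [-x = 15 or 1] leading − — multiply by −1, so neg: x = -15 or -1.

Answer: x ∈ {-15, -1}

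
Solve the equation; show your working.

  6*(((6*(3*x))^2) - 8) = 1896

Step 1. [6*(((6*(3*x))^2) - 8) = 1896] 6 out front; divide by 6 ⇒ div: ((6*(3*x))^2) - 8 = 316.
Step 2. [((6*(3*x))^2) - 8 = 316] peel the -8: add 8 from each side ⇒ sub: (6*(3*x))^2 = 324.
Step 3. [(6*(3*x))^2 = 324] √ both sides: 324 ≥ 0 gives two branches, so sqrt: 6*(3*x) = 18 or -18.
Step 4. [6*(3*x) = 18 or -18] divide by the outer 6, so div: 3*x = 3 or -3.
Step 5. [3*x = 3 or -3] 3 out front; divide by 3, so div: x = 1 or -1.

Answer: x ∈ {-1, 1}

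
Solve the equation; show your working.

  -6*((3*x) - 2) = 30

Step 1. [-6*((3*x) - 2) = 30] LHS = -6·(…); ÷-6 both sides. So div: (3*x) - 2 = -5.
Step 2. [(3*x) - 2 = -5] add 2: x sits inside (… - 2), so sub: 3*x = -3.
Step 3. [3*x = -3] 3·(inner) — divide through by 3 ⇒ div: x = -1.

Answer: x ∈ {-1}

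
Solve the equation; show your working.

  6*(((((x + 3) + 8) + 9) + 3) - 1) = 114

Step 1. [6*(((((x + 3) + 8) + 9) + 3) - 1) = 114] 6 out front; divide by 6, so div: ((((x + 3) + 8) + 9) + 3) - 1 = 19.
Step 2. [((((x + 3) + 8) + 9) + 3) - 1 = 19] -1 is outermost — add 1 both sides ⇒ sub: (((x + 3) + 8) + 9) + 3 = 20.
Step 3. [(((x + 3) + 8) + 9) + 3 = 20] subtract 3: x sits inside (… + 3), so sub: ((x + 3) + 8) + 9 = 17.
Step 4. [((x + 3) + 8) + 9 = 17] peel the +9: subtract 9 from each side ⇒ sub: (x + 3) + 8 = 8.
Step 5. [(x + 3) + 8 = 8] subtract 8: x sits inside (… + 8) ⇒ sub: x + 3 = 0.
Step 6. [x + 3 = 0] subtract 3: x sits inside (… + 3). So sub: x = -3.

Answer: x ∈ {-3}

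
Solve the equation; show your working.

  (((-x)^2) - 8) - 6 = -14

Step 1. [(((-x)^2) - 8) - 6 = -14] 6 comes off first (add 6), so sub: ((-x)^2) - 8 = -8.
Step 2. [((-x)^2) - 8 = -8] -8 is outermost — add 8 both sides ⇒ sub: (-x)^2 = 0.
Step 3. [(-x)^2 = 0] LHS squared, RHS 0 ≥ 0: apply √ (±), so sqrt: -x = 0.
Step 4. [-x = 0] leading − — multiply by −1. So neg: x = 0.

Answer: x ∈ {0}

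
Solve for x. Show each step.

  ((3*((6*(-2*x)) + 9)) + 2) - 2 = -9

Step 1. [((3*((6*(-2*x)) + 9)) + 2) - 2 = -9] the outer -2 inverts by adding 2, so sub: (3*((6*(-2*x)) + 9)) + 2 = -7.
Step 2. [(3*((6*(-2*x)) + 9)) + 2 = -7] subtract 2: x sits inside (… + 2) ⇒ sub: 3*((6*(-2*x)) + 9) = -9.
Step 3. [3*((6*(-2*x)) + 9) = -9] 3·(inner) — divide through by 3 ⇒ div: (6*(-2*x)) + 9 = -3.
Step 4. [(6*(-2*x)) + 9 = -3] peel the +9: subtract 9 from each side. So sub: 6*(-2*x) = -12.
Step 5. [6*(-2*x) = -12] LHS = 6·(…); ÷6 both sides. So div: -2*x = -2.
Step 6. [-2*x = -2] divide by the outer -2. So div: x = 1.

Answer: x ∈ {1}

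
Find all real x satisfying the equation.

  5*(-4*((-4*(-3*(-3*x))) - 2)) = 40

Step 1. [5*(-4*((-4*(-3*(-3*x))) - 2)) = 40] 5 out front; divide by 5 ⇒ div: -4*((-4*(-3*(-3*x))) - 2) = 8.
Step 2. [-4*((-4*(-3*(-3*x))) - 2) = 8] -4·(inner) — divide through by -4 ⇒ div: (-4*(-3*(-3*x))) - 2 = -2.
Step 3. [(-4*(-3*(-3*x))) - 2 = -2] the outer -2 inverts by adding 2 ⇒ sub: -4*(-3*(-3*x)) = 0.
Step 4. [-4*(-3*(-3*x)) = 0] leading coefficient -4: divide by -4, so div: -3*(-3*x) = 0.
Step 5. [-3*(-3*x) = 0] LHS = -3·(…); ÷-3 both sides, so div: -3*x = 0.
Step 6. [-3*x = 0] divide by the outer -3. So div: x = 0.

Answer: x ∈ {0}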